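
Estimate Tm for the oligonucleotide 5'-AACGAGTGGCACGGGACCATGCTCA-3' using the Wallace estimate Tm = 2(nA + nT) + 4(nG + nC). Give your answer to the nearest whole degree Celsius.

Base counts: A=7, T=3, G=8, C=7 (length 25).
Tm = 2·(7+3) + 4·(8+7) = 2·10 + 4·15 = 20 + 60 = 80°C.

80°C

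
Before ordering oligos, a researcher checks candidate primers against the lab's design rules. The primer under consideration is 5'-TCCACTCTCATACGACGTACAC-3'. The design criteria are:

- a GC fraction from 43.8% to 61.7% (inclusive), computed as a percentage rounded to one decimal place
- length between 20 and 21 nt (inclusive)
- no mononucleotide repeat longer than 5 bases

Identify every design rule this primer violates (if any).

Fails: length.

Base counts: A=6, T=5, G=2, C=9 (length 22).
GC content: GC 11/22 = 50.0% ✓
length: length 22, outside 20–21 ✗
homopolymer run: longest run = 2 ✓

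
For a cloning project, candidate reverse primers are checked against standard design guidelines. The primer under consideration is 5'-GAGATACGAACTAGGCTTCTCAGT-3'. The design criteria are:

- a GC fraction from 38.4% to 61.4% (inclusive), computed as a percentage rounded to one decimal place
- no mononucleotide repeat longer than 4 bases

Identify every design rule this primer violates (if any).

Meets all criteria.

Base counts: A=7, T=6, G=6, C=5 (length 24).
GC content: GC 11/24 = 45.8% ✓
homopolymer run: longest run = 2 ✓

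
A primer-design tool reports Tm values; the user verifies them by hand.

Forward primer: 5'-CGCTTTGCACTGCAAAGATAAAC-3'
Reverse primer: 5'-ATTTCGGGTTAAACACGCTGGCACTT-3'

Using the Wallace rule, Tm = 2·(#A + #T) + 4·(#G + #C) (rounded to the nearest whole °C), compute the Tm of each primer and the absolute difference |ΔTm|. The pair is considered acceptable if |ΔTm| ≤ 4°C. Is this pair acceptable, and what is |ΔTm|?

|ΔTm| = 10°C; the pair is not acceptable.

Forward: A=8 T=5 G=4 C=6 → Tm = 2·13 + 4·10 = 66°C.
Reverse: A=6 T=8 G=6 C=6 → Tm = 2·14 + 4·12 = 76°C.
|ΔTm| = |66 − 76| = 10°C, > 4°C.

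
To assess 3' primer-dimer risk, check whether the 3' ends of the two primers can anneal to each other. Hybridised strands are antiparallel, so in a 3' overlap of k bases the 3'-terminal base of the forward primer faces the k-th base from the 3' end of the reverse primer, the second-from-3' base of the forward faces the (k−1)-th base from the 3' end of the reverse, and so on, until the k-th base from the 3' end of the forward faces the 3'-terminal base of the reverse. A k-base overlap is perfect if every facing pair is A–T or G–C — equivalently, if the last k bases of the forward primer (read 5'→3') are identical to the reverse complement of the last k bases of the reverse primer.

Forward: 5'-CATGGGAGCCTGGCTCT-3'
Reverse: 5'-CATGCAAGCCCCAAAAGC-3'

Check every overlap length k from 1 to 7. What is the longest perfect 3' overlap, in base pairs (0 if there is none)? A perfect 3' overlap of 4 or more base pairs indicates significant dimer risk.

Longest perfect overlap: 0 complementary base pairs; below the dimer-risk threshold (threshold 4).

Last 7 bases (5'→3') — forward …TGGCTCT, reverse …CAAAAGC.
Reverse complement of the reverse primer's last 7 bases: GCTTTTG; its first k bases are the reverse complement of the reverse primer's last k bases, so a perfect k-base overlap needs the forward primer's last k bases to equal them.
Comparing (forward last k vs required): k=1: T vs G ✗; k=2: CT vs GC ✗; k=3: TCT vs GCT ✗; k=4: CTCT vs GCTT ✗; k=5: GCTCT vs GCTTT ✗; k=6: GGCTCT vs GCTTTT ✗; k=7: TGGCTCT vs GCTTTTG ✗.
No overlap length from 1 to 7 is perfect, so the longest perfect 3' overlap is 0.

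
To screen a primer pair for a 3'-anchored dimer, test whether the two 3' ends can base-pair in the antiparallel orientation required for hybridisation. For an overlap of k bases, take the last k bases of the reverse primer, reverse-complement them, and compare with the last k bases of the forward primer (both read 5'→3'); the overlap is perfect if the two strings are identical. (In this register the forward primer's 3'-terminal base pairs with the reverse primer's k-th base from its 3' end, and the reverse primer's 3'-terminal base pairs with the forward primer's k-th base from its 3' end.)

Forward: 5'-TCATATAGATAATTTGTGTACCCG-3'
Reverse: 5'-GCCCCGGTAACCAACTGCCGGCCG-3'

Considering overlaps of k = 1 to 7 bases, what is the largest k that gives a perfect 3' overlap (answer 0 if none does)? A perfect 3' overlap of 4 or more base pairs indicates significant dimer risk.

Last 7 bases (5'→3') — forward …GTACCCG, reverse …CCGGCCG.
Reverse complement of the reverse primer's last 7 bases: CGGCCGG; its first k bases are the reverse complement of the reverse primer's last k bases, so a perfect k-base overlap needs the forward primer's last k bases to equal them.
Comparing (forward last k vs required): k=1: G vs C ✗; k=2: CG vs CG ✓; k=3: CCG vs CGG ✗; k=4: CCCG vs CGGC ✗; k=5: ACCCG vs CGGCC ✗; k=6: TACCCG vs CGGCCG ✗; k=7: GTACCCG vs CGGCCGG ✗.
Only k = 2 is perfect, so the longest perfect 3' overlap is 2.

Longest perfect overlap: 2 complementary base pairs; below the dimer-risk threshold (threshold 4).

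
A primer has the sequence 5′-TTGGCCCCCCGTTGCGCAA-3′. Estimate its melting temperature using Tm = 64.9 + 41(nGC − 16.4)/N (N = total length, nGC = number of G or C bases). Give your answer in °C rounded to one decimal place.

Base counts: A=2, T=4, G=5, C=8; G+C = 13, N = 19.
Tm = 64.9 + 41·(13 − 16.4)/19 = 64.9 + -139.40/19 = 57.6°C.

57.6°C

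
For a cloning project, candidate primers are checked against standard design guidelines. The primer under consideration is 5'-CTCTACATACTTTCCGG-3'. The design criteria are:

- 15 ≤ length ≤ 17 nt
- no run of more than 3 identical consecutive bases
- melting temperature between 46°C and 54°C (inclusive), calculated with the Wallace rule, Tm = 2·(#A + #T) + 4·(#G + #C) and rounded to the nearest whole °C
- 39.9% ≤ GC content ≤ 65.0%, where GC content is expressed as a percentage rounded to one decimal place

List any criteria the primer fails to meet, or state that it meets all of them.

Meets all criteria.

Base counts: A=3, T=6, G=2, C=6 (length 17).
length: length 17 ✓
homopolymer run: longest run = 3 ✓
Tm: Tm = 2·9 + 4·8 = 50°C ✓
GC content: GC 8/17 = 47.1% ✓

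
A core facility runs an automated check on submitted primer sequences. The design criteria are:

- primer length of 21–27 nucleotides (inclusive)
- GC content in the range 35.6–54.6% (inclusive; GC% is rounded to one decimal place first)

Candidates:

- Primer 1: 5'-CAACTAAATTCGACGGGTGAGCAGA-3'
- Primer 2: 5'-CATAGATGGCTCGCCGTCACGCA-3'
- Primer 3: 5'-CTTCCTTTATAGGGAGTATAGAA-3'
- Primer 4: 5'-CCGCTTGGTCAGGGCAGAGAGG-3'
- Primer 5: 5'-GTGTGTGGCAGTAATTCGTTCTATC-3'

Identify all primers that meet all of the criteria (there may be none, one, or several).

Primer 1 (25 nt, A=9 T=4 G=7 C=5): length 25 ✓; GC 12/25 = 48.0% ✓ — passes.
Primer 2 (23 nt, A=5 T=4 G=6 C=8): length 23 ✓; GC 14/23 = 60.9%, outside 35.6–54.6% ✗ — fails.
Primer 3 (23 nt, A=7 T=8 G=5 C=3): length 23 ✓; GC 8/23 = 34.8%, outside 35.6–54.6% ✗ — fails.
Primer 4 (22 nt, A=4 T=3 G=10 C=5): length 22 ✓; GC 15/22 = 68.2%, outside 35.6–54.6% ✗ — fails.
Primer 5 (25 nt, A=4 T=10 G=7 C=4): length 25 ✓; GC 11/25 = 44.0% ✓ — passes.

Primer 1 and Primer 5.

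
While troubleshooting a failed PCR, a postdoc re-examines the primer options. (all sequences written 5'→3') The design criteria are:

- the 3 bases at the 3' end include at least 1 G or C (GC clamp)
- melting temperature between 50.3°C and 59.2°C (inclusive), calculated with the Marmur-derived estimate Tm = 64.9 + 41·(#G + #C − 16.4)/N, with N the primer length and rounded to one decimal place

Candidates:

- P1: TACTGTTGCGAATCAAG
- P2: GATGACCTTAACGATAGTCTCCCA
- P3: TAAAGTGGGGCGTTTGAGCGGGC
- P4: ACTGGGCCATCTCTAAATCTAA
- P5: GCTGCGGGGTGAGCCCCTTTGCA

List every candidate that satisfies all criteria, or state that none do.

P2 only.

P1 (17 nt, A=5 T=5 G=4 C=3): 3' end AAG has 1 G/C ✓; Tm = 64.9 + 41·(7 − 16.4)/17 = 42.2°C, outside 50.3–59.2°C ✗ — fails.
P2 (24 nt, A=7 T=6 G=4 C=7): 3' end CCA has 2 G/C ✓; Tm = 64.9 + 41·(11 − 16.4)/24 = 55.7°C ✓ — passes.
P3 (23 nt, A=4 T=5 G=11 C=3): 3' end GGC has 3 G/C ✓; Tm = 64.9 + 41·(14 − 16.4)/23 = 60.6°C, outside 50.3–59.2°C ✗ — fails.
P4 (22 nt, A=7 T=6 G=3 C=6): 3' end TAA has 0 G/C, need ≥1 ✗; Tm = 64.9 + 41·(9 − 16.4)/22 = 51.1°C ✓ — fails.
P5 (23 nt, A=2 T=5 G=9 C=7): 3' end GCA has 2 G/C ✓; Tm = 64.9 + 41·(16 − 16.4)/23 = 64.2°C, outside 50.3–59.2°C ✗ — fails.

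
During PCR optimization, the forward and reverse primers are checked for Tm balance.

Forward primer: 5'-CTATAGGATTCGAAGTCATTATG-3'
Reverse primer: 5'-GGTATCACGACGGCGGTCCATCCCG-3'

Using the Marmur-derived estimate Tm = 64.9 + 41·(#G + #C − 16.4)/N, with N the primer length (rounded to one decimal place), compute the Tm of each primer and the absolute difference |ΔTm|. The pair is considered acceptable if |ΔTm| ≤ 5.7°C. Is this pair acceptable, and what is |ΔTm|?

Forward: G+C = 8, N = 23 → Tm = 64.9 + 41·(8 − 16.4)/23 = 49.9°C.
Reverse: G+C = 17, N = 25 → Tm = 64.9 + 41·(17 − 16.4)/25 = 65.9°C.
|ΔTm| = |49.9 − 65.9| = 16.0°C, > 5.7°C.

|ΔTm| = 16.0°C; the pair is not acceptable.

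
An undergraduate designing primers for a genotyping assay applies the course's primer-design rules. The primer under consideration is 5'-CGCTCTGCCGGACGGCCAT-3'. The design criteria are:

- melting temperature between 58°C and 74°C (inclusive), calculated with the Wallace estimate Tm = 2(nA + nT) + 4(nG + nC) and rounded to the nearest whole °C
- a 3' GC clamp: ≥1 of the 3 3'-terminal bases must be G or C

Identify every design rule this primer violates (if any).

Meets all criteria.

Base counts: A=2, T=3, G=6, C=8 (length 19).
Tm: Tm = 2·5 + 4·14 = 66°C ✓
GC clamp: 3' end CAT has 1 G/C ✓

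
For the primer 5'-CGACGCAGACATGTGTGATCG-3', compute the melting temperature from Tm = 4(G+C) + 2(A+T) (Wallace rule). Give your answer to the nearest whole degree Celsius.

Base counts: A=5, T=4, G=7, C=5 (length 21).
Tm = 2·(5+4) + 4·(7+5) = 2·9 + 4·12 = 18 + 48 = 66°C.

66°C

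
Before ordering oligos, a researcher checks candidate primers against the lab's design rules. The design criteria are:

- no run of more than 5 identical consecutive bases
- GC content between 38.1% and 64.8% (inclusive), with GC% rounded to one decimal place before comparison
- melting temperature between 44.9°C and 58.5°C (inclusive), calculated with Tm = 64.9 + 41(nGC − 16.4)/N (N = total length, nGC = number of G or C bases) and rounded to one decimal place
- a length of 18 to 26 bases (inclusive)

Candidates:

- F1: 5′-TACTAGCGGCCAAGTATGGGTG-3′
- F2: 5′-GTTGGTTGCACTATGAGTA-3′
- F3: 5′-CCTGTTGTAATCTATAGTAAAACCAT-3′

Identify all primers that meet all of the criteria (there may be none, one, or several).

F1 (22 nt, A=5 T=5 G=8 C=4): longest run = 3 ✓; GC 12/22 = 54.5% ✓; Tm = 64.9 + 41·(12 − 16.4)/22 = 56.7°C ✓; length 22 ✓ — passes.
F2 (19 nt, A=4 T=7 G=6 C=2): longest run = 2 ✓; GC 8/19 = 42.1% ✓; Tm = 64.9 + 41·(8 − 16.4)/19 = 46.8°C ✓; length 19 ✓ — passes.
F3 (26 nt, A=9 T=9 G=3 C=5): longest run = 4 ✓; GC 8/26 = 30.8%, outside 38.1–64.8% ✗; Tm = 64.9 + 41·(8 − 16.4)/26 = 51.7°C ✓; length 26 ✓ — fails.

F1 and F2.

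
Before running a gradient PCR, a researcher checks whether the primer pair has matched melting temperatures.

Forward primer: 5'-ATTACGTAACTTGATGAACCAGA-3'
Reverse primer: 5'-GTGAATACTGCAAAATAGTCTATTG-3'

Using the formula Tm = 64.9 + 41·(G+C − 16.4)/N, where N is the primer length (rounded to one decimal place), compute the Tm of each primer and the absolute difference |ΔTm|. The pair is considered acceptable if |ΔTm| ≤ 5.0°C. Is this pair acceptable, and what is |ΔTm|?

|ΔTm| = 1.2°C; the pair is acceptable.

Forward: G+C = 8, N = 23 → Tm = 64.9 + 41·(8 − 16.4)/23 = 49.9°C.
Reverse: G+C = 8, N = 25 → Tm = 64.9 + 41·(8 − 16.4)/25 = 51.1°C.
|ΔTm| = |49.9 − 51.1| = 1.2°C, ≤ 5.0°C.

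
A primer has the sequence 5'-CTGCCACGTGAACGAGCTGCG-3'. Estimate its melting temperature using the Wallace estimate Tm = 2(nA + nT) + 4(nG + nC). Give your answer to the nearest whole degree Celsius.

70°C

Base counts: A=4, T=3, G=7, C=7 (length 21).
Tm = 2·(4+3) + 4·(7+7) = 2·7 + 4·14 = 14 + 56 = 70°C.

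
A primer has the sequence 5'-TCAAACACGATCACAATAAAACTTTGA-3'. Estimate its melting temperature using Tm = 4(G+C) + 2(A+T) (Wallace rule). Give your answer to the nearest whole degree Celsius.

70°C

Base counts: A=13, T=6, G=2, C=6 (length 27).
Tm = 2·(13+6) + 4·(2+6) = 2·19 + 4·8 = 38 + 32 = 70°C.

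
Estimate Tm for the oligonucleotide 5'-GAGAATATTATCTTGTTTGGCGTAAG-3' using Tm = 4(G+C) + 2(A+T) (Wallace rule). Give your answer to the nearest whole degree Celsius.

70°C

Base counts: A=7, T=10, G=7, C=2 (length 26).
Tm = 2·(7+10) + 4·(7+2) = 2·17 + 4·9 = 34 + 36 = 70°C.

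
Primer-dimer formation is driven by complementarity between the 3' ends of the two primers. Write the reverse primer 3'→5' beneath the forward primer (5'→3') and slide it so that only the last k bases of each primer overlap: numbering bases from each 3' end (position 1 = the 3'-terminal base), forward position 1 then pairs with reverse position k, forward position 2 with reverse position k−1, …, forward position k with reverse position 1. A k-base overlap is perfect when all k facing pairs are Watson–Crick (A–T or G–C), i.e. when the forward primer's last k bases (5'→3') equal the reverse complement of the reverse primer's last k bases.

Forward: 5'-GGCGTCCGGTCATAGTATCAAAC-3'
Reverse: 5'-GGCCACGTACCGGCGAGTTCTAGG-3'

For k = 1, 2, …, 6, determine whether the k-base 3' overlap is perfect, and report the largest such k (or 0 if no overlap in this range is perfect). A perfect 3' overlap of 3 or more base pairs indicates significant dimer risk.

Longest perfect overlap: 1 complementary base pair; below the dimer-risk threshold (threshold 3).

Last 6 bases (5'→3') — forward …TCAAAC, reverse …TCTAGG.
Reverse complement of the reverse primer's last 6 bases: CCTAGA; its first k bases are the reverse complement of the reverse primer's last k bases, so a perfect k-base overlap needs the forward primer's last k bases to equal them.
Comparing (forward last k vs required): k=1: C vs C ✓; k=2: AC vs CC ✗; k=3: AAC vs CCT ✗; k=4: AAAC vs CCTA ✗; k=5: CAAAC vs CCTAG ✗; k=6: TCAAAC vs CCTAGA ✗.
Only k = 1 is perfect, so the longest perfect 3' overlap is 1.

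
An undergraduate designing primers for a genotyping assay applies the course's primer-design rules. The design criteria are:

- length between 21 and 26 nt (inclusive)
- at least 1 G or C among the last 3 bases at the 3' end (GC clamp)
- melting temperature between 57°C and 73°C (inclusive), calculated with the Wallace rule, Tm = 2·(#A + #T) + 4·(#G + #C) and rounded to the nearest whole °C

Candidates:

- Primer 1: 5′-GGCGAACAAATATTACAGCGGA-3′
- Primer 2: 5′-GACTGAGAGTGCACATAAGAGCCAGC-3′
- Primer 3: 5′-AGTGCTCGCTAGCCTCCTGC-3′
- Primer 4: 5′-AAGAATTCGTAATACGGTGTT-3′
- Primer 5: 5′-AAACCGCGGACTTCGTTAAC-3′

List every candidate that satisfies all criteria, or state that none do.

Primer 1 only.

Primer 1 (22 nt, A=9 T=3 G=6 C=4): length 22 ✓; 3' end GGA has 2 G/C ✓; Tm = 2·12 + 4·10 = 64°C ✓ — passes.
Primer 2 (26 nt, A=9 T=3 G=8 C=6): length 26 ✓; 3' end AGC has 2 G/C ✓; Tm = 2·12 + 4·14 = 80°C, outside 57–73°C ✗ — fails.
Primer 3 (20 nt, A=2 T=5 G=5 C=8): length 20, outside 21–26 ✗; 3' end TGC has 2 G/C ✓; Tm = 2·7 + 4·13 = 66°C ✓ — fails.
Primer 4 (21 nt, A=7 T=7 G=5 C=2): length 21 ✓; 3' end GTT has 1 G/C ✓; Tm = 2·14 + 4·7 = 56°C, outside 57–73°C ✗ — fails.
Primer 5 (20 nt, A=6 T=4 G=4 C=6): length 20, outside 21–26 ✗; 3' end AAC has 1 G/C ✓; Tm = 2·10 + 4·10 = 60°C ✓ — fails.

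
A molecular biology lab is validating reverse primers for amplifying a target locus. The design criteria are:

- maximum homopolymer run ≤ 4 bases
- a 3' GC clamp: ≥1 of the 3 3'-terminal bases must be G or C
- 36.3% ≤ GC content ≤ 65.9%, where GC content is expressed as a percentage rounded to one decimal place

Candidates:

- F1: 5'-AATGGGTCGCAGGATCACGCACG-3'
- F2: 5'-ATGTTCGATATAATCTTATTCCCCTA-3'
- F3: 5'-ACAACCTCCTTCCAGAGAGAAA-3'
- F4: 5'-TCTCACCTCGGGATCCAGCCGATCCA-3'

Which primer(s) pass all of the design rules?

F1 and F4.

F1 (23 nt, A=6 T=3 G=8 C=6): longest run = 3 ✓; 3' end ACG has 2 G/C ✓; GC 14/23 = 60.9% ✓ — passes.
F2 (26 nt, A=7 T=11 G=2 C=6): longest run = 4 ✓; 3' end CTA has 1 G/C ✓; GC 8/26 = 30.8%, outside 36.3–65.9% ✗ — fails.
F3 (22 nt, A=9 T=3 G=3 C=7): longest run = 3 ✓; 3' end AAA has 0 G/C, need ≥1 ✗; GC 10/22 = 45.5% ✓ — fails.
F4 (26 nt, A=5 T=5 G=5 C=11): longest run = 3 ✓; 3' end CCA has 2 G/C ✓; GC 16/26 = 61.5% ✓ — passes.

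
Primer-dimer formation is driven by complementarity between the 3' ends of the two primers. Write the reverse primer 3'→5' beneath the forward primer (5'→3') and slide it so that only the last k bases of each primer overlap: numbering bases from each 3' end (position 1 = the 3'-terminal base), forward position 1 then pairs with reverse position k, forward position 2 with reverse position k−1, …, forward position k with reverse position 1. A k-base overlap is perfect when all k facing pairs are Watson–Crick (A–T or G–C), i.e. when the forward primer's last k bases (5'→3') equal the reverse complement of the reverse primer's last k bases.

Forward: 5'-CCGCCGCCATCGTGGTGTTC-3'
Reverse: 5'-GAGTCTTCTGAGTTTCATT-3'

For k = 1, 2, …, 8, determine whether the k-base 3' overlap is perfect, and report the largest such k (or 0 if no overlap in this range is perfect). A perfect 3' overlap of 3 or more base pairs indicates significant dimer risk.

Longest perfect overlap: 0 complementary base pairs; below the dimer-risk threshold (threshold 3).

Last 8 bases (5'→3') — forward …TGGTGTTC, reverse …GTTTCATT.
Reverse complement of the reverse primer's last 8 bases: AATGAAAC; its first k bases are the reverse complement of the reverse primer's last k bases, so a perfect k-base overlap needs the forward primer's last k bases to equal them.
Comparing (forward last k vs required): k=1: C vs A ✗; k=2: TC vs AA ✗; k=3: TTC vs AAT ✗; k=4: GTTC vs AATG ✗; k=5: TGTTC vs AATGA ✗; k=6: GTGTTC vs AATGAA ✗; k=7: GGTGTTC vs AATGAAA ✗; k=8: TGGTGTTC vs AATGAAAC ✗.
No overlap length from 1 to 8 is perfect, so the longest perfect 3' overlap is 0.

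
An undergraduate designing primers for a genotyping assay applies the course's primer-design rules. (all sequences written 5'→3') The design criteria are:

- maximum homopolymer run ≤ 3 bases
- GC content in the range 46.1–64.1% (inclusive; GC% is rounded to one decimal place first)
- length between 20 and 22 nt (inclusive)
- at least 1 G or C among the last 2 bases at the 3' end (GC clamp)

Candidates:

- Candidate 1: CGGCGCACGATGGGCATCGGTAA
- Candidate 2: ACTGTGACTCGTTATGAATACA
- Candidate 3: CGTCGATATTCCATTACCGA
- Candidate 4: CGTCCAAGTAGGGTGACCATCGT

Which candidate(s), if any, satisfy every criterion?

Candidate 1 (23 nt, A=5 T=3 G=9 C=6): longest run = 3 ✓; GC 15/23 = 65.2%, outside 46.1–64.1% ✗; length 23, outside 20–22 ✗; 3' end AA has 0 G/C, need ≥1 ✗ — fails.
Candidate 2 (22 nt, A=7 T=7 G=4 C=4): longest run = 2 ✓; GC 8/22 = 36.4%, outside 46.1–64.1% ✗; length 22 ✓; 3' end CA has 1 G/C ✓ — fails.
Candidate 3 (20 nt, A=5 T=6 G=3 C=6): longest run = 2 ✓; GC 9/20 = 45.0%, outside 46.1–64.1% ✗; length 20 ✓; 3' end GA has 1 G/C ✓ — fails.
Candidate 4 (23 nt, A=5 T=5 G=7 C=6): longest run = 3 ✓; GC 13/23 = 56.5% ✓; length 23, outside 20–22 ✗; 3' end GT has 1 G/C ✓ — fails.

None of the candidates satisfy all criteria.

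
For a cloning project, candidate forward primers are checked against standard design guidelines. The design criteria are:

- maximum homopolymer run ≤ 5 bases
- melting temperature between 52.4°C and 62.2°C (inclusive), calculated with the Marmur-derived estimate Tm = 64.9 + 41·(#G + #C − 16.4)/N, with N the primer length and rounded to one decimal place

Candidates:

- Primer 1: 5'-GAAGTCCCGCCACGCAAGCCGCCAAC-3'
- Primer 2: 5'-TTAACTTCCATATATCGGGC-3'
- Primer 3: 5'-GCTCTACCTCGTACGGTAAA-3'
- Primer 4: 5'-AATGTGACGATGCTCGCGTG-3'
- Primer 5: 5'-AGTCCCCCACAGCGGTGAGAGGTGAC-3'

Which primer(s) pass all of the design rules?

Primer 4 only.

Primer 1 (26 nt, A=7 T=1 G=6 C=12): longest run = 3 ✓; Tm = 64.9 + 41·(18 − 16.4)/26 = 67.4°C, outside 52.4–62.2°C ✗ — fails.
Primer 2 (20 nt, A=5 T=7 G=3 C=5): longest run = 3 ✓; Tm = 64.9 + 41·(8 − 16.4)/20 = 47.7°C, outside 52.4–62.2°C ✗ — fails.
Primer 3 (20 nt, A=5 T=5 G=4 C=6): longest run = 3 ✓; Tm = 64.9 + 41·(10 − 16.4)/20 = 51.8°C, outside 52.4–62.2°C ✗ — fails.
Primer 4 (20 nt, A=4 T=5 G=7 C=4): longest run = 2 ✓; Tm = 64.9 + 41·(11 − 16.4)/20 = 53.8°C ✓ — passes.
Primer 5 (26 nt, A=6 T=3 G=9 C=8): longest run = 5 ✓; Tm = 64.9 + 41·(17 − 16.4)/26 = 65.8°C, outside 52.4–62.2°C ✗ — fails.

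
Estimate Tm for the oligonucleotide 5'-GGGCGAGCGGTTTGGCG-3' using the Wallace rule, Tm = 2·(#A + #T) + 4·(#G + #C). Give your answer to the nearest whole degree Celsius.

60°C

Base counts: A=1, T=3, G=10, C=3 (length 17).
Tm = 2·(1+3) + 4·(10+3) = 2·4 + 4·13 = 8 + 52 = 60°C.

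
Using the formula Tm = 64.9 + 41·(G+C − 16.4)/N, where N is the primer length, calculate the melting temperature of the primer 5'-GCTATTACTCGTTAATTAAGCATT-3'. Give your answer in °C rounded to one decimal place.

48.8°C

Base counts: A=7, T=10, G=3, C=4; G+C = 7, N = 24.
Tm = 64.9 + 41·(7 − 16.4)/24 = 64.9 + -385.40/24 = 48.8°C.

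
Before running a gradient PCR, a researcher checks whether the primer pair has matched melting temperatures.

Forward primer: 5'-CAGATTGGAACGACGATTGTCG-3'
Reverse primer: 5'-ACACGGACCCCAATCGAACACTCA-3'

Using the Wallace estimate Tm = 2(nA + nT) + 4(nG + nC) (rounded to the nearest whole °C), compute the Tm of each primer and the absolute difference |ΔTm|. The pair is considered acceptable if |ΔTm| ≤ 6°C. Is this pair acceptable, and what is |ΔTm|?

|ΔTm| = 8°C; the pair is not acceptable.

Forward: A=6 T=5 G=7 C=4 → Tm = 2·11 + 4·11 = 66°C.
Reverse: A=9 T=2 G=3 C=10 → Tm = 2·11 + 4·13 = 74°C.
|ΔTm| = |66 − 74| = 8°C, > 6°C.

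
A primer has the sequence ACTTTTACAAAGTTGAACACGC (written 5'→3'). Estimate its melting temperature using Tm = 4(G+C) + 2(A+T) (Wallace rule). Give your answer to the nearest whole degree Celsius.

60°C

Base counts: A=8, T=6, G=3, C=5 (length 22).
Tm = 2·(8+6) + 4·(3+5) = 2·14 + 4·8 = 28 + 32 = 60°C.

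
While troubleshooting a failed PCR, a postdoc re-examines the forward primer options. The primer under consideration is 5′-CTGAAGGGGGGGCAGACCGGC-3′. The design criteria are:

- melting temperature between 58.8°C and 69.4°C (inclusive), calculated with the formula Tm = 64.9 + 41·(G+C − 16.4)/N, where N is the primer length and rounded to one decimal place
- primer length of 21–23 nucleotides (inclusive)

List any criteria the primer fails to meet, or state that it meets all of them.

Base counts: A=4, T=1, G=11, C=5 (length 21).
Tm: Tm = 64.9 + 41·(16 − 16.4)/21 = 64.1°C ✓
length: length 21 ✓

Meets all criteria.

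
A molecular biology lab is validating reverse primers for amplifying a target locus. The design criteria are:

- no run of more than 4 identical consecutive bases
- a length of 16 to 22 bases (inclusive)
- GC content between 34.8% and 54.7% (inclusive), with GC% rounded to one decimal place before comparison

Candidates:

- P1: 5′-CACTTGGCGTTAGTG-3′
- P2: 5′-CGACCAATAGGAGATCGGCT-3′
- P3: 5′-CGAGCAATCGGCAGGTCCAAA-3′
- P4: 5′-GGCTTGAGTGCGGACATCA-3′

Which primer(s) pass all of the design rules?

P1 (15 nt, A=2 T=5 G=5 C=3): longest run = 2 ✓; length 15, outside 16–22 ✗; GC 8/15 = 53.3% ✓ — fails.
P2 (20 nt, A=6 T=3 G=6 C=5): longest run = 2 ✓; length 20 ✓; GC 11/20 = 55.0%, outside 34.8–54.7% ✗ — fails.
P3 (21 nt, A=7 T=2 G=6 C=6): longest run = 3 ✓; length 21 ✓; GC 12/21 = 57.1%, outside 34.8–54.7% ✗ — fails.
P4 (19 nt, A=4 T=4 G=7 C=4): longest run = 2 ✓; length 19 ✓; GC 11/19 = 57.9%, outside 34.8–54.7% ✗ — fails.

None of the candidates satisfy all criteria.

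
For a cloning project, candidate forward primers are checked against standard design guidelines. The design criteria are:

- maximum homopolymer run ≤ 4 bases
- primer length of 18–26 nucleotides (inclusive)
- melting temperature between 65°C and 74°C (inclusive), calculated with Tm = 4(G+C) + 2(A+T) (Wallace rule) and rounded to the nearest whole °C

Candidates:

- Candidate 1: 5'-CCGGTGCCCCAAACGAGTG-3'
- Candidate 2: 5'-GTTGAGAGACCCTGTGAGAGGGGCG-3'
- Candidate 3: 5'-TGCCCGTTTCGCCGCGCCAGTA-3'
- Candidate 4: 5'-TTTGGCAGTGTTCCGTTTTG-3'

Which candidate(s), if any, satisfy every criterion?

Candidate 1 (19 nt, A=4 T=2 G=6 C=7): longest run = 4 ✓; length 19 ✓; Tm = 2·6 + 4·13 = 64°C, outside 65–74°C ✗ — fails.
Candidate 2 (25 nt, A=5 T=4 G=12 C=4): longest run = 4 ✓; length 25 ✓; Tm = 2·9 + 4·16 = 82°C, outside 65–74°C ✗ — fails.
Candidate 3 (22 nt, A=2 T=5 G=6 C=9): longest run = 3 ✓; length 22 ✓; Tm = 2·7 + 4·15 = 74°C ✓ — passes.
Candidate 4 (20 nt, A=1 T=10 G=6 C=3): longest run = 4 ✓; length 20 ✓; Tm = 2·11 + 4·9 = 58°C, outside 65–74°C ✗ — fails.

Candidate 3 only.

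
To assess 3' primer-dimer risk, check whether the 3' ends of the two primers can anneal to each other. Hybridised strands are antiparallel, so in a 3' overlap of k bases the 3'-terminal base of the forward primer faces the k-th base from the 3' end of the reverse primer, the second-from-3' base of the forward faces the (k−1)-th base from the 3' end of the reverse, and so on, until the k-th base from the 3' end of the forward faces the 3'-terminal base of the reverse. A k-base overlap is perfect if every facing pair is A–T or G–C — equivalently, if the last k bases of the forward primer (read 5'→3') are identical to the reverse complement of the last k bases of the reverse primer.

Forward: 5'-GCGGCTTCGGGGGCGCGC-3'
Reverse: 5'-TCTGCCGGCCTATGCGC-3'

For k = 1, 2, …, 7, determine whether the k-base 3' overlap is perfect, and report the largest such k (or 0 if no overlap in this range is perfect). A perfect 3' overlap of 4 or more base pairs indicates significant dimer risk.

Longest perfect overlap: 4 complementary base pairs; significant dimer risk (threshold 4).

Last 7 bases (5'→3') — forward …GGCGCGC, reverse …TATGCGC.
Reverse complement of the reverse primer's last 7 bases: GCGCATA; its first k bases are the reverse complement of the reverse primer's last k bases, so a perfect k-base overlap needs the forward primer's last k bases to equal them.
Comparing (forward last k vs required): k=1: C vs G ✗; k=2: GC vs GC ✓; k=3: CGC vs GCG ✗; k=4: GCGC vs GCGC ✓; k=5: CGCGC vs GCGCA ✗; k=6: GCGCGC vs GCGCAT ✗; k=7: GGCGCGC vs GCGCATA ✗.
Perfect overlaps at k = 2, 4; the largest is 4.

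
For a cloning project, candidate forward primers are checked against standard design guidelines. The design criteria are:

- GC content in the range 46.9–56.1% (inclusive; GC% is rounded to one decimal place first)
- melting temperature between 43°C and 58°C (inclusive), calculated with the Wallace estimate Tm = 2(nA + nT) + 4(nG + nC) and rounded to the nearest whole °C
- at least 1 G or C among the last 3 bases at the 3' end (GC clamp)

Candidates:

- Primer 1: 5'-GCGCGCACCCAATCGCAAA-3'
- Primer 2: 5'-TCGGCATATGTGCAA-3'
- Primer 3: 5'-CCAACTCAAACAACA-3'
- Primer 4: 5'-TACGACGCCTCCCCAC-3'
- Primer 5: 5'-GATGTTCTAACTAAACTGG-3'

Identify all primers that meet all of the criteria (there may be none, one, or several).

Primer 1 (19 nt, A=6 T=1 G=4 C=8): GC 12/19 = 63.2%, outside 46.9–56.1% ✗; Tm = 2·7 + 4·12 = 62°C, outside 43–58°C ✗; 3' end AAA has 0 G/C, need ≥1 ✗ — fails.
Primer 2 (15 nt, A=4 T=4 G=4 C=3): GC 7/15 = 46.7%, outside 46.9–56.1% ✗; Tm = 2·8 + 4·7 = 44°C ✓; 3' end CAA has 1 G/C ✓ — fails.
Primer 3 (15 nt, A=8 T=1 G=0 C=6): GC 6/15 = 40.0%, outside 46.9–56.1% ✗; Tm = 2·9 + 4·6 = 42°C, outside 43–58°C ✗; 3' end ACA has 1 G/C ✓ — fails.
Primer 4 (16 nt, A=3 T=2 G=2 C=9): GC 11/16 = 68.8%, outside 46.9–56.1% ✗; Tm = 2·5 + 4·11 = 54°C ✓; 3' end CAC has 2 G/C ✓ — fails.
Primer 5 (19 nt, A=6 T=6 G=4 C=3): GC 7/19 = 36.8%, outside 46.9–56.1% ✗; Tm = 2·12 + 4·7 = 52°C ✓; 3' end TGG has 2 G/C ✓ — fails.

None of the candidates satisfy all criteria.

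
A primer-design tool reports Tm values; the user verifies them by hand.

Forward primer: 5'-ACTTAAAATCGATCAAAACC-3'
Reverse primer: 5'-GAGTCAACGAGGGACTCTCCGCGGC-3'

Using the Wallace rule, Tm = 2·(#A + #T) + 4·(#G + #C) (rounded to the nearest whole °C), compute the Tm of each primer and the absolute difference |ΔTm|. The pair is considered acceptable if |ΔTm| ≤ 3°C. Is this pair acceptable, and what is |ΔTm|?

Forward: A=10 T=4 G=1 C=5 → Tm = 2·14 + 4·6 = 52°C.
Reverse: A=5 T=3 G=9 C=8 → Tm = 2·8 + 4·17 = 84°C.
|ΔTm| = |52 − 84| = 32°C, > 3°C.

|ΔTm| = 32°C; the pair is not acceptable.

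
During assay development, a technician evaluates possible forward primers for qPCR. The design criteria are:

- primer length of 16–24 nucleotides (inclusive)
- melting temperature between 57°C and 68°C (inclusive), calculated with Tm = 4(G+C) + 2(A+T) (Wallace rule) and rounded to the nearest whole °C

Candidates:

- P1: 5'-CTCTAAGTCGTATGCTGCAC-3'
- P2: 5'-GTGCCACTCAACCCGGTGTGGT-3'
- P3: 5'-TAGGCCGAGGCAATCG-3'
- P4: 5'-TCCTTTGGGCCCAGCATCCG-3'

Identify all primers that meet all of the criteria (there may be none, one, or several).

P1 and P4.

P1 (20 nt, A=4 T=6 G=4 C=6): length 20 ✓; Tm = 2·10 + 4·10 = 60°C ✓ — passes.
P2 (22 nt, A=3 T=5 G=7 C=7): length 22 ✓; Tm = 2·8 + 4·14 = 72°C, outside 57–68°C ✗ — fails.
P3 (16 nt, A=4 T=2 G=6 C=4): length 16 ✓; Tm = 2·6 + 4·10 = 52°C, outside 57–68°C ✗ — fails.
P4 (20 nt, A=2 T=5 G=5 C=8): length 20 ✓; Tm = 2·7 + 4·13 = 66°C ✓ — passes.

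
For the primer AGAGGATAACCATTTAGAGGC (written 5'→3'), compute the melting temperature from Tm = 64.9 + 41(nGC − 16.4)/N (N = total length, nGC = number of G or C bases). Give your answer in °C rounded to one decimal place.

Base counts: A=8, T=4, G=6, C=3; G+C = 9, N = 21.
Tm = 64.9 + 41·(9 − 16.4)/21 = 64.9 + -303.40/21 = 50.5°C.

50.5°C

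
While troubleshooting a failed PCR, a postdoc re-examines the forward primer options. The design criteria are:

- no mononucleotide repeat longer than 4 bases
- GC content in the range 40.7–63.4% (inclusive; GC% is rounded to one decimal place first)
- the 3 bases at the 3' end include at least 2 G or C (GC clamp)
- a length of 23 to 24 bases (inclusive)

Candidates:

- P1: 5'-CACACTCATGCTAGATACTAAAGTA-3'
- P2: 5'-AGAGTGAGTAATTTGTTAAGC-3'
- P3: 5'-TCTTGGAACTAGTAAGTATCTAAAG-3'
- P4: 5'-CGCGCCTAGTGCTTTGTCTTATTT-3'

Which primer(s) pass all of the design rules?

None of the candidates satisfy all criteria.

P1 (25 nt, A=10 T=6 G=3 C=6): longest run = 3 ✓; GC 9/25 = 36.0%, outside 40.7–63.4% ✗; 3' end GTA has 1 G/C, need ≥2 ✗; length 25, outside 23–24 ✗ — fails.
P2 (21 nt, A=7 T=7 G=6 C=1): longest run = 3 ✓; GC 7/21 = 33.3%, outside 40.7–63.4% ✗; 3' end AGC has 2 G/C ✓; length 21, outside 23–24 ✗ — fails.
P3 (25 nt, A=9 T=8 G=5 C=3): longest run = 3 ✓; GC 8/25 = 32.0%, outside 40.7–63.4% ✗; 3' end AAG has 1 G/C, need ≥2 ✗; length 25, outside 23–24 ✗ — fails.
P4 (24 nt, A=2 T=11 G=5 C=6): longest run = 3 ✓; GC 11/24 = 45.8% ✓; 3' end TTT has 0 G/C, need ≥2 ✗; length 24 ✓ — fails.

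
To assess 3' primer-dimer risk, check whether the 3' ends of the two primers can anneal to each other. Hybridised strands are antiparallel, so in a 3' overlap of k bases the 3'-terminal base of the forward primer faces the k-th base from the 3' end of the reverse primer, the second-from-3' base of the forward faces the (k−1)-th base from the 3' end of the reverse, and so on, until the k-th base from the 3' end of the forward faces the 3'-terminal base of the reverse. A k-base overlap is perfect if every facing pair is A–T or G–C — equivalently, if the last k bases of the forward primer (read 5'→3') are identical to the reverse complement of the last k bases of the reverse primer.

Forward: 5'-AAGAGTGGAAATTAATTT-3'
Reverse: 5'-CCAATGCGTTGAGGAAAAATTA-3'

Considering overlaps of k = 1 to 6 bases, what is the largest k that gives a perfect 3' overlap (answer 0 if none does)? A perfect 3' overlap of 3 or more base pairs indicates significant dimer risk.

Last 6 bases (5'→3') — forward …TAATTT, reverse …AAATTA.
Reverse complement of the reverse primer's last 6 bases: TAATTT; its first k bases are the reverse complement of the reverse primer's last k bases, so a perfect k-base overlap needs the forward primer's last k bases to equal them.
Comparing (forward last k vs required): k=1: T vs T ✓; k=2: TT vs TA ✗; k=3: TTT vs TAA ✗; k=4: ATTT vs TAAT ✗; k=5: AATTT vs TAATT ✗; k=6: TAATTT vs TAATTT ✓.
Perfect overlaps at k = 1, 6; the largest is 6.

Longest perfect overlap: 6 complementary base pairs; significant dimer risk (threshold 3).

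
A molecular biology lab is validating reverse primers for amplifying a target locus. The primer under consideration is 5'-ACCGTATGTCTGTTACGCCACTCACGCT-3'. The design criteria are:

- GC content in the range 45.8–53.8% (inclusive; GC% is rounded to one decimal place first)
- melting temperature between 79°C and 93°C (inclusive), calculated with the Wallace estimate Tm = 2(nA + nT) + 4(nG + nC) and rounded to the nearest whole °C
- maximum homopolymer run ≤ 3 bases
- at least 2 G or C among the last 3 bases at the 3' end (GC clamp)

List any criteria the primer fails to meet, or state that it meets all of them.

Base counts: A=5, T=8, G=5, C=10 (length 28).
GC content: GC 15/28 = 53.6% ✓
Tm: Tm = 2·13 + 4·15 = 86°C ✓
homopolymer run: longest run = 2 ✓
GC clamp: 3' end GCT has 2 G/C ✓

Meets all criteria.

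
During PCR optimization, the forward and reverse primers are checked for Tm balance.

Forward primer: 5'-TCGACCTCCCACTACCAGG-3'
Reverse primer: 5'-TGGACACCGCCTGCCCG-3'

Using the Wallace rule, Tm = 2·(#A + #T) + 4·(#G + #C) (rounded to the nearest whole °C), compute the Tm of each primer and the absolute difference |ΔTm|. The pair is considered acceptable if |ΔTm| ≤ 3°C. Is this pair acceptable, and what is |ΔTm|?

|ΔTm| = 2°C; the pair is acceptable.

Forward: A=4 T=3 G=3 C=9 → Tm = 2·7 + 4·12 = 62°C.
Reverse: A=2 T=2 G=5 C=8 → Tm = 2·4 + 4·13 = 60°C.
|ΔTm| = |62 − 60| = 2°C, ≤ 3°C.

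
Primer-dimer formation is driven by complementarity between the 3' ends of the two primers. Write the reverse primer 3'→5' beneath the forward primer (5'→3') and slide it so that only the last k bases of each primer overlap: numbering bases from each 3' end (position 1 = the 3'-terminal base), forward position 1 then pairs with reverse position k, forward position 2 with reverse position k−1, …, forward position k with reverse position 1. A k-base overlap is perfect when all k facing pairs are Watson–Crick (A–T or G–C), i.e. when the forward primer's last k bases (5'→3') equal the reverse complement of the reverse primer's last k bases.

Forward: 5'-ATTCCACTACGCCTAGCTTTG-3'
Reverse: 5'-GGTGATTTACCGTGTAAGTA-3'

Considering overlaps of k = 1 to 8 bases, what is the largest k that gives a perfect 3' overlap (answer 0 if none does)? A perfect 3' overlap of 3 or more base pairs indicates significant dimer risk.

Longest perfect overlap: 0 complementary base pairs; below the dimer-risk threshold (threshold 3).

Last 8 bases (5'→3') — forward …TAGCTTTG, reverse …TGTAAGTA.
Reverse complement of the reverse primer's last 8 bases: TACTTACA; its first k bases are the reverse complement of the reverse primer's last k bases, so a perfect k-base overlap needs the forward primer's last k bases to equal them.
Comparing (forward last k vs required): k=1: G vs T ✗; k=2: TG vs TA ✗; k=3: TTG vs TAC ✗; k=4: TTTG vs TACT ✗; k=5: CTTTG vs TACTT ✗; k=6: GCTTTG vs TACTTA ✗; k=7: AGCTTTG vs TACTTAC ✗; k=8: TAGCTTTG vs TACTTACA ✗.
No overlap length from 1 to 8 is perfect, so the longest perfect 3' overlap is 0.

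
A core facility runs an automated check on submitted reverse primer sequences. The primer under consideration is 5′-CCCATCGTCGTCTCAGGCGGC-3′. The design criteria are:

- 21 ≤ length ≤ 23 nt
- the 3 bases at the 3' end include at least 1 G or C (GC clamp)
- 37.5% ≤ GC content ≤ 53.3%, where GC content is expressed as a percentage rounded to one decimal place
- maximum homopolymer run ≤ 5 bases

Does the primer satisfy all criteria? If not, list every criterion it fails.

Base counts: A=2, T=4, G=6, C=9 (length 21).
length: length 21 ✓
GC clamp: 3' end GGC has 3 G/C ✓
GC content: GC 15/21 = 71.4%, outside 37.5–53.3% ✗
homopolymer run: longest run = 3 ✓

Fails: GC content.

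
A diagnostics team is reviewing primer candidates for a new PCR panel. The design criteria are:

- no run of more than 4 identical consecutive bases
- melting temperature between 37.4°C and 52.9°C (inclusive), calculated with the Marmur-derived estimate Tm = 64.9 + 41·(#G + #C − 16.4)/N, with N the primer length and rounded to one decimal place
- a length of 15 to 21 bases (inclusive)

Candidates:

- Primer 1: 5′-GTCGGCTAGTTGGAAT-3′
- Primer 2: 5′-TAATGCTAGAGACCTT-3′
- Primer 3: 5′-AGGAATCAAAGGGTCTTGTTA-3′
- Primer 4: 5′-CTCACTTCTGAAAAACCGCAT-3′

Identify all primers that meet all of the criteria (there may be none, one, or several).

Primer 1 (16 nt, A=3 T=5 G=6 C=2): longest run = 2 ✓; Tm = 64.9 + 41·(8 − 16.4)/16 = 43.4°C ✓; length 16 ✓ — passes.
Primer 2 (16 nt, A=5 T=5 G=3 C=3): longest run = 2 ✓; Tm = 64.9 + 41·(6 − 16.4)/16 = 38.3°C ✓; length 16 ✓ — passes.
Primer 3 (21 nt, A=7 T=6 G=6 C=2): longest run = 3 ✓; Tm = 64.9 + 41·(8 − 16.4)/21 = 48.5°C ✓; length 21 ✓ — passes.
Primer 4 (21 nt, A=7 T=5 G=2 C=7): longest run = 5, exceeds 4 ✗; Tm = 64.9 + 41·(9 − 16.4)/21 = 50.5°C ✓; length 21 ✓ — fails.

Primer 1, Primer 2 and Primer 3.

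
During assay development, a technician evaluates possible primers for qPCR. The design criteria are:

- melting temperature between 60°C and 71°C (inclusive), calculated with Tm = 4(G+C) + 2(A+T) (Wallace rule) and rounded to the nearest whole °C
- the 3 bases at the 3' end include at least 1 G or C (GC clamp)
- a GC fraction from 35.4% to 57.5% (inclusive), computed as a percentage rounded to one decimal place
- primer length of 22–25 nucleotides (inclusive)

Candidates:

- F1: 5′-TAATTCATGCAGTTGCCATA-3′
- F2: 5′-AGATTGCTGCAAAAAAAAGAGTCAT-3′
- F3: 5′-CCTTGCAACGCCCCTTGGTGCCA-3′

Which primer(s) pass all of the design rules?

None of the candidates satisfy all criteria.

F1 (20 nt, A=6 T=7 G=3 C=4): Tm = 2·13 + 4·7 = 54°C, outside 60–71°C ✗; 3' end ATA has 0 G/C, need ≥1 ✗; GC 7/20 = 35.0%, outside 35.4–57.5% ✗; length 20, outside 22–25 ✗ — fails.
F2 (25 nt, A=12 T=5 G=5 C=3): Tm = 2·17 + 4·8 = 66°C ✓; 3' end CAT has 1 G/C ✓; GC 8/25 = 32.0%, outside 35.4–57.5% ✗; length 25 ✓ — fails.
F3 (23 nt, A=3 T=5 G=5 C=10): Tm = 2·8 + 4·15 = 76°C, outside 60–71°C ✗; 3' end CCA has 2 G/C ✓; GC 15/23 = 65.2%, outside 35.4–57.5% ✗; length 23 ✓ — fails.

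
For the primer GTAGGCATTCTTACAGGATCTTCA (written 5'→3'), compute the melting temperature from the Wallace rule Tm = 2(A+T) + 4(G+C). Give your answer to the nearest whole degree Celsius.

Base counts: A=6, T=8, G=5, C=5 (length 24).
Tm = 2·(6+8) + 4·(5+5) = 2·14 + 4·10 = 28 + 40 = 68°C.

68°C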